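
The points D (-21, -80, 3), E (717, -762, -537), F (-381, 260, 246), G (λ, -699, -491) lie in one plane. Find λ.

650

Coplanarity ⇔ det[DE; DF; DG] = 0.
Expanding, this is linear in λ: (17874)λ + (-11618100) = 0.
So λ = 650.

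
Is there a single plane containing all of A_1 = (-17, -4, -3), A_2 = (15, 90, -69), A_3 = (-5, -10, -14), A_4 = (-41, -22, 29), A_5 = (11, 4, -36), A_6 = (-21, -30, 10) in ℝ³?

Yes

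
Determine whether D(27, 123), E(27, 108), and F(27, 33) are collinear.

DE = (0, -15), DF = (0, -90).
Twice the signed area of △DEF is (0)(-90) − (-15)(0) = 0.
The triangle is degenerate (zero area), so the points are collinear.

Yes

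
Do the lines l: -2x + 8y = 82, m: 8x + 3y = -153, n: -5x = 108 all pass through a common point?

The three lines meet at one point iff the augmented coefficient matrix [aᵢ bᵢ cᵢ] has rank < 3, i.e. its determinant vanishes.
Here the determinant is -210.
Nonzero, so no common point exists.

No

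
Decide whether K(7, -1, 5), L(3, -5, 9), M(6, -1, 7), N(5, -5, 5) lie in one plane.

With K as base: KL = (-4, -4, 4), KM = (-1, 0, 2), KN = (-2, -4, 0).
KM × KN = (8, -4, 4).
KL · (KM × KN) = 0.
The scalar triple product vanishes, so the four points are coplanar.

Yes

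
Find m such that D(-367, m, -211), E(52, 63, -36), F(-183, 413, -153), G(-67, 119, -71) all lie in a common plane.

519

Coplanarity ⇔ det[DE; DF; DG] = 0.
Expanding, this is linear in m: (-5698)m + (2957262) = 0.
So m = 519.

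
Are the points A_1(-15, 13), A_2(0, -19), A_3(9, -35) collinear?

No

A_1A_2 = (15, -32), A_1A_3 = (24, -48).
Twice the signed area of △A_1A_2A_3 is (15)(-48) − (-32)(24) = 48.
The area is nonzero, so the three points are not collinear.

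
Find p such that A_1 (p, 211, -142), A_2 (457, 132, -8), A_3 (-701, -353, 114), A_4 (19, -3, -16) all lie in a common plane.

331

Coplanarity ⇔ det[A_1A_2; A_1A_3; A_1A_4] = 0.
Expanding, this is linear in p: (-20350)p + (6735850) = 0.
So p = 331.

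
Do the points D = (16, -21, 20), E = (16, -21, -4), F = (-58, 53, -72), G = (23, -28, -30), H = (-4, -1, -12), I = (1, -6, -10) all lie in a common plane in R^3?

Yes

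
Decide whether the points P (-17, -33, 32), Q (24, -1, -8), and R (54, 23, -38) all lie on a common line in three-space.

No

PQ = (41, 32, -40), PR = (71, 56, -70).
Comparing components 3 and 1: (-40)(71) − (41)(-70) = 30 ≠ 0, so PQ and PR are not parallel and the points are not collinear.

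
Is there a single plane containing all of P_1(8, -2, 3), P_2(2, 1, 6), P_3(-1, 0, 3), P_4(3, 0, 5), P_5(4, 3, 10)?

No

The plane through P_1, P_2, P_3 has normal n = P_1P_2 × P_1P_3 = (-6, -27, 15) and equation n·P = 51.
Checking the remaining points: n·P_4 = 57, n·P_5 = 45.
Since n·P_4 = 57 ≠ 51, P_4 is off the plane and the points are not all coplanar.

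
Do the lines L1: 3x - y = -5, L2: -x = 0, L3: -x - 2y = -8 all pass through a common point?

No

Intersecting L1 and L2: solving the 2×2 system gives (x, y) = (0, 5).
Substitute into L3: (-1)(0) + (-2)(5) = -10.
But L3 requires -8 ≠ -10, so the three lines have no common point.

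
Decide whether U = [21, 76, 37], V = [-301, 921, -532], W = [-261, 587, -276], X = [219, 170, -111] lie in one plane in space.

No

With U as base: UV = (-322, 845, -569), UW = (-282, 511, -313), UX = (198, 94, -148).
UW × UX = (-46206, -103710, -127686).
UV · (UW × UX) = -103284.
Since -103284 ≠ 0, the four points are not coplanar.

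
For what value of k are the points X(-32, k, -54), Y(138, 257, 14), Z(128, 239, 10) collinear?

Direction YZ = (-10, -18, -4). From the x-coordinate of X, the parameter along the line is τ = (-32 − 138)/(-10) = 17.
Then k = 257 + 17·(-18) = -49.

-49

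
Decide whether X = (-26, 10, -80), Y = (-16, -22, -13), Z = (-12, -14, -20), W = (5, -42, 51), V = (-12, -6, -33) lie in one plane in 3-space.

Yes

The plane through X, Y, Z has normal n = XY × XZ = (-312, 338, 208) and equation n·P = -5148.
Checking the remaining points: n·W = -5148, n·V = -5148.
All equal -5148, so all 5 points lie in one plane.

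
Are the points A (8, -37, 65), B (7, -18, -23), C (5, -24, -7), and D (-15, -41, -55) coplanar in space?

A normal to the plane through A, B, C is n = AB × AC = (-224, 192, 44).
The plane has equation n·P = -6036. For D: n·D = -6932.
-6932 ≠ -6036, so D is off the plane.

No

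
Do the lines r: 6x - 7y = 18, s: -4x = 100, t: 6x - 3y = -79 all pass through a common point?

Lines aᵢx + bᵢy = cᵢ with pairwise distinct directions are concurrent exactly when det[aᵢ bᵢ cᵢ] = 0.
Here the determinant is 28.
Nonzero, so no common point exists.

No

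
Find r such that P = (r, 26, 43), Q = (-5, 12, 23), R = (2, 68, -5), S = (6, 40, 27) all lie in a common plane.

8

Coplanarity ⇔ det[PQ; PR; PS] = 0.
Expanding, this is linear in r: (-1008)r + (8064) = 0.
So r = 8.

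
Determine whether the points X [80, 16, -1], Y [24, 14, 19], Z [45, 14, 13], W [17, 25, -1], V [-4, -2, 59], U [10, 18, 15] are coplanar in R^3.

The plane through X, Y, Z has normal n = XY × XZ = (12, 84, 42) and equation n·P = 2262.
Checking the remaining points: n·W = 2262, n·V = 2262, n·U = 2262.
All equal 2262, so all 6 points lie in one plane.

Yes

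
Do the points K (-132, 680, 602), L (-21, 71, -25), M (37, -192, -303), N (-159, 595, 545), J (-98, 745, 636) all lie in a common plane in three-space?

The plane through K, L, M has normal n = KL × KM = (4401, -5508, 6129) and equation n·P = -636714.
Checking the remaining points: n·N = -636714, n·J = -636714.
All equal -636714, so all 5 points lie in one plane.

Yes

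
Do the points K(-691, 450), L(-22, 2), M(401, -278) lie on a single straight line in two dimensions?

KL = (669, -448), KM = (1092, -728).
det[KL; KM] = (669)(-728) − (-448)(1092) = 2184.
The determinant is nonzero, so they are not collinear.

No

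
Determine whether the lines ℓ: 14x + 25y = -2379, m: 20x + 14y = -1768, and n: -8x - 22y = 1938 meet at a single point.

Lines aᵢx + bᵢy = cᵢ with pairwise distinct directions are concurrent exactly when det[aᵢ bᵢ cᵢ] = 0.
Here the determinant is 216.
Nonzero, so no common point exists.

No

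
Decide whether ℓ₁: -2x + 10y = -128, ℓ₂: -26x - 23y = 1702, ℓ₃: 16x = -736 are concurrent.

Yes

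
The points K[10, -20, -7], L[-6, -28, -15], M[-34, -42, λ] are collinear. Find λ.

-29

Collinearity requires KL × KM = 0; each component is linear in λ.
The x-component gives (-8)λ + (-232) = 0, so λ = -29.
The remaining components then also vanish.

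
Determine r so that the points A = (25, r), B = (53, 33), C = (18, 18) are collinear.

The three points are collinear iff det[AB; AC] = 0.
This determinant is linear in r: (-35)r + (735) = 0, so r = 21.

21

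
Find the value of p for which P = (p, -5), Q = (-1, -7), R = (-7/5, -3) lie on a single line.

-6/5

Collinearity: (P − Q) must be parallel to (R − Q) = (-2/5, 4).
Cross-multiplying the components: (p − (-1))·(4) = (2)·(-2/5).
Solving gives p = -6/5.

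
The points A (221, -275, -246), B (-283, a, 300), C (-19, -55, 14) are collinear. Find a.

187

Direction AC = (-240, 220, 260). From the x-coordinate of B, the parameter along the line is τ = (-283 − 221)/(-240) = 21/10.
Then a = (-275) + 21/10·(220) = 187.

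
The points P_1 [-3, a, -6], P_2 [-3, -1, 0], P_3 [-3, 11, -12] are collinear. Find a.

Collinearity requires P_1P_2 × P_1P_3 = 0; each component is linear in a.
The x-component gives (12)a + (-60) = 0, so a = 5.
The remaining components then also vanish.

5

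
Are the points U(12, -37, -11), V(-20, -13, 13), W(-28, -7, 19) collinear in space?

Yes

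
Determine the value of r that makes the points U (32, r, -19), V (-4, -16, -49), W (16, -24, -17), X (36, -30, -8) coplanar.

Coplanarity ⇔ det[UV; UW; UX] = 0.
Expanding, this is linear in r: (-460)r + (-12880) = 0.
So r = -28.

-28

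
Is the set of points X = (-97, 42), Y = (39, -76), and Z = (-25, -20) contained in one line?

No

XY = (136, -118), XZ = (72, -62).
If collinear, XZ would be a scalar multiple of XY. But (136)·(-62) ≠ (-118)·(72) (difference 64), so they are not parallel; the points are not collinear.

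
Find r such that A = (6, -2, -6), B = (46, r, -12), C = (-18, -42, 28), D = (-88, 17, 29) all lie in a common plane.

-26

Normal to plane ACD: n = (-2046, -2356, -4216); plane equation n·P = 17732.
Requiring n·B = 17732: (-2356)r + (-43524) = 17732.
So r = -26.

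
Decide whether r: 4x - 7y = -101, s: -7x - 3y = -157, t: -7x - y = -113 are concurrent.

No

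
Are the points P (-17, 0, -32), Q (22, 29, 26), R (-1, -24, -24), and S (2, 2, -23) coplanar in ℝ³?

The four points are coplanar iff the 3×3 determinant with rows PQ, PR, PS is zero.
Rows: (39, 29, 58), (16, -24, 8), (19, 2, 9).
Expanding along the first row: (39)(-232) − (29)(-8) + (58)(488) = 19488.
Nonzero ⇒ not coplanar.

No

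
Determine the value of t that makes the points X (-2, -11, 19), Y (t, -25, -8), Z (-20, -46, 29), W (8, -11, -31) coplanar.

-3

The points are coplanar iff XY · (XZ × XW) = 0.
Expanding, this is linear in t: (1750)t + (5250) = 0.
So t = -3.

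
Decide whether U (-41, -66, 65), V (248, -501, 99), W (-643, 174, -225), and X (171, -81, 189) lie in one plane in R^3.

No

With U as base: UV = (289, -435, 34), UW = (-602, 240, -290), UX = (212, -15, 124).
UW × UX = (25410, 13168, -41850).
UV · (UW × UX) = 192510.
Since 192510 ≠ 0, the four points are not coplanar.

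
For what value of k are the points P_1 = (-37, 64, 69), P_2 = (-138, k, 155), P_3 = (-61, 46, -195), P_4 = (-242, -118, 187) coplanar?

-26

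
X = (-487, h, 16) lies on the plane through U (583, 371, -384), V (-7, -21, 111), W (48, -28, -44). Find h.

-539

Coplanarity requires UV · (UW × UX) = 0.
UV = (-590, -392, 495), UW = (-535, -399, 340); the triple product is linear in h with coefficient -64225 and constant term -34617275.
Setting it to zero: h = -539.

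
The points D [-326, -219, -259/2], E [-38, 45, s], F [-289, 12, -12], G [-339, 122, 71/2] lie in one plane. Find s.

Normal to plane DFG: n = (-3905/2, -15265/2, 15620); plane equation n·P = 570485/2.
Requiring n·E = 570485/2: (15620)s + (-538535/2) = 570485/2.
So s = 71/2.

71/2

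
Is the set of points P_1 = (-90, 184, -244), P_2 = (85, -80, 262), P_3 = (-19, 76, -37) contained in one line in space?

No

P_1P_2 = (175, -264, 506), P_1P_3 = (71, -108, 207).
P_1P_2 × P_1P_3 = (0, -299, -156).
The cross product is nonzero, so the points do not lie on one line.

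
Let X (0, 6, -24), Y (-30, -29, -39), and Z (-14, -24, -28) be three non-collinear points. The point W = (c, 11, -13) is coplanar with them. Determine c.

The plane through X, Y, Z has equation −310x + 90y + 410z = -9300.
Substituting W: (-310)c + (-4340) = -9300, so c = 16.

16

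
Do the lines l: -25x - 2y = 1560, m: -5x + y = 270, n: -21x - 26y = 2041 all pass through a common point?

No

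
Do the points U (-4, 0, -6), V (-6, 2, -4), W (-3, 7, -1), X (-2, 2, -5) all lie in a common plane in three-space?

Yes

With U as base: UV = (-2, 2, 2), UW = (1, 7, 5), UX = (2, 2, 1).
UW × UX = (-3, 9, -12).
UV · (UW × UX) = 0.
The scalar triple product vanishes, so the four points are coplanar.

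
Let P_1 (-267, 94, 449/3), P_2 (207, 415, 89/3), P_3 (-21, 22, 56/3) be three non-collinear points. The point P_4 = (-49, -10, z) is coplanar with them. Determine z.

22

The plane through P_1, P_2, P_3 has equation −50691x + 32574y − 113094z = -329949.
Substituting P_4: (-113094)z + (2158119) = -329949, so z = 22.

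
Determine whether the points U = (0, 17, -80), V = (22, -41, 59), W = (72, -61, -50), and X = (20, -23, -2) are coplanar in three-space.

The four points are coplanar iff the 3×3 determinant with rows UV, UW, UX is zero.
Rows: (22, -58, 139), (72, -78, 30), (20, -40, 78).
Expanding along the first row: (22)(-4884) − (-58)(5016) + (139)(-1320) = 0.
Zero determinant ⇒ coplanar.

Yes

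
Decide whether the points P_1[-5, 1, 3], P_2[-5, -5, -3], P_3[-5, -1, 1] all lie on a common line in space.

Yes

P_1P_2 = (0, -6, -6), P_1P_3 = (0, -2, -2).
Each component of P_1P_3 is 1/3 times the corresponding component of P_1P_2, so P_1P_3 = 1/3·P_1P_2 and the points are collinear.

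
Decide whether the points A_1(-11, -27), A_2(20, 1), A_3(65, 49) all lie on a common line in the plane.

A_1A_2 = (31, 28), A_1A_3 = (76, 76).
If collinear, A_1A_3 would be a scalar multiple of A_1A_2. But (31)·(76) ≠ (28)·(76) (difference 228), so they are not parallel; the points are not collinear.

No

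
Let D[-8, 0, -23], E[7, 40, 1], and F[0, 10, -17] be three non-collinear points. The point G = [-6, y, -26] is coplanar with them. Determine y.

The plane through D, E, F has equation 102y − 170z = 3910.
Substituting G: (102)y + (4420) = 3910, so y = -5.

-5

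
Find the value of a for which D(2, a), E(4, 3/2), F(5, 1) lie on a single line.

5/2

The three points are collinear iff det[DE; DF] = 0.
This determinant is linear in a: (1)a + (-5/2) = 0, so a = 5/2.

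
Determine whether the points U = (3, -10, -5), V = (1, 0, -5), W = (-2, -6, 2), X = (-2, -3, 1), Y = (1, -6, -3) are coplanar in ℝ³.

Yes

The plane through U, V, W has normal n = UV × UW = (70, 14, 42) and equation n·P = -140.
Checking the remaining points: n·X = -140, n·Y = -140.
All equal -140, so all 5 points lie in one plane.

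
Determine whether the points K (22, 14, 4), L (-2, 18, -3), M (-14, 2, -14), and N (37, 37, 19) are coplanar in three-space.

Yes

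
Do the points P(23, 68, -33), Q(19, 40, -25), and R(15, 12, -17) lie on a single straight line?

Yes

PQ = (-4, -28, 8), PR = (-8, -56, 16).
Each component of PR is 2 times the corresponding component of PQ, so PR = 2·PQ and the points are collinear.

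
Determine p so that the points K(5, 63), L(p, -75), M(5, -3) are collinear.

5

The three points are collinear iff det[KL; KM] = 0.
This determinant is linear in p: (-66)p + (330) = 0, so p = 5.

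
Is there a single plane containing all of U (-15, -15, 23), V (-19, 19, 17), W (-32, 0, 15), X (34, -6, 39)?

A normal to the plane through U, V, W is n = UV × UW = (-182, 70, 518).
The plane has equation n·P = 13594. For X: n·X = 13594.
Equal, so X lies in the plane and all four are coplanar.

Yes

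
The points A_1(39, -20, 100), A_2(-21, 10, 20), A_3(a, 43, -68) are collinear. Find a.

-87

Direction A_1A_2 = (-60, 30, -80). From the y-coordinate of A_3, the parameter along the line is τ = (43 − (-20))/30 = 21/10.
Then a = 39 + 21/10·(-60) = -87.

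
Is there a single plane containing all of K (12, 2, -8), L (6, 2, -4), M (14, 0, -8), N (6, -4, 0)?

Yes

With K as base: KL = (-6, 0, 4), KM = (2, -2, 0), KN = (-6, -6, 8).
KM × KN = (-16, -16, -24).
KL · (KM × KN) = 0.
The scalar triple product vanishes, so the four points are coplanar.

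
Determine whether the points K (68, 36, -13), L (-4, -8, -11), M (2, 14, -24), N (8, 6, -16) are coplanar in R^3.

Yes

A normal to the plane through K, L, M is n = KL × KM = (528, -924, -1320).
The plane has equation n·P = 19800. For N: n·N = 19800.
Equal, so N lies in the plane and all four are coplanar.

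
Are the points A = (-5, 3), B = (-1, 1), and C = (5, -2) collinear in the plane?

Yes

AB = (4, -2), AC = (10, -5).
Checking proportionality: AC = 5/2·AB, so the vectors are parallel and the points are collinear.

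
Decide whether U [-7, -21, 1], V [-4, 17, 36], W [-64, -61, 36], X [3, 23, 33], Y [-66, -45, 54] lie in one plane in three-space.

The plane through U, V, W has normal n = UV × UW = (2730, -2100, 2046) and equation n·P = 27036.
Checking the remaining points: n·X = 27408, n·Y = 24804.
Since n·X = 27408 ≠ 27036, X is off the plane and the points are not all coplanar.

No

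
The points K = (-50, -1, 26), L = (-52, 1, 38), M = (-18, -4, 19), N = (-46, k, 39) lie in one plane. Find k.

The points are coplanar iff KL · (KM × KN) = 0.
Expanding, this is linear in k: (370)k + (-296) = 0.
So k = 4/5.

4/5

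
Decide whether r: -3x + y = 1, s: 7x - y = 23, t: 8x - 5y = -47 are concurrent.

The three lines meet at one point iff the augmented coefficient matrix [aᵢ bᵢ cᵢ] has rank < 3, i.e. its determinant vanishes.
Here the determinant is 0.
It vanishes, so the lines are concurrent at (6, 19).

Yes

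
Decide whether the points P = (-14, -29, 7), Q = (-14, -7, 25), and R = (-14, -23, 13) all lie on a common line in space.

No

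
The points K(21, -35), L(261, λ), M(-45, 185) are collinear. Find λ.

-835

Collinearity: (L − K) must be parallel to (M − K) = (-66, 220).
Cross-multiplying the components: (λ − (-35))·(-66) = (240)·(220).
Solving gives λ = -835.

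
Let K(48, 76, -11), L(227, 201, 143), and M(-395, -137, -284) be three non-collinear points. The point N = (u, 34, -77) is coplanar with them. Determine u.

-198

Coplanarity requires KL · (KM × KN) = 0.
KL = (179, 125, 154), KM = (-443, -213, -273); the triple product is linear in u with coefficient -1323 and constant term -261954.
Setting it to zero: u = -198.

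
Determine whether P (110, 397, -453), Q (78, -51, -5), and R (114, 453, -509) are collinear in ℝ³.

Yes

PQ = (-32, -448, 448), PR = (4, 56, -56).
Each component of PR is -1/8 times the corresponding component of PQ, so PR = -1/8·PQ and the points are collinear.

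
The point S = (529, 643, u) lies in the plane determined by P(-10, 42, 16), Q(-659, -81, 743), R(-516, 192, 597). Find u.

Coplanarity requires PQ · (PR × PS) = 0.
PQ = (-649, -123, 727), PR = (-506, 150, 581); the triple product is linear in u with coefficient -159588 and constant term -89209692.
Setting it to zero: u = -559.

-559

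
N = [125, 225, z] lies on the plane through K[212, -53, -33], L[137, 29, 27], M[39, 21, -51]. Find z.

285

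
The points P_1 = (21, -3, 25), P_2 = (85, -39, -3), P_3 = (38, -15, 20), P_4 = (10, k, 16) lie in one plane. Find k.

17

The points are coplanar iff P_1P_2 · (P_1P_3 × P_1P_4) = 0.
Expanding, this is linear in k: (-156)k + (2652) = 0.
So k = 17.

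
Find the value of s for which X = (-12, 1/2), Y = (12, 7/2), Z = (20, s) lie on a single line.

Collinearity: (Z − X) must be parallel to (Y − X) = (24, 3).
Cross-multiplying the components: (s − 1/2)·(24) = (32)·(3).
Solving gives s = 9/2.

9/2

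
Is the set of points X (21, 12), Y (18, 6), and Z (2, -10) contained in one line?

XY = (-3, -6), XZ = (-19, -22).
det[XY; XZ] = (-3)(-22) − (-6)(-19) = -48.
The determinant is nonzero, so they are not collinear.

No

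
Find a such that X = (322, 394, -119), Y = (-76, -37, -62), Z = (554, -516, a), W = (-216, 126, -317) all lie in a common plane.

Normal to plane XYW: n = (100614, -109470, -125214); plane equation n·P = 4166994.
Requiring n·Z = 4166994: (-125214)a + (112226676) = 4166994.
So a = 863.

863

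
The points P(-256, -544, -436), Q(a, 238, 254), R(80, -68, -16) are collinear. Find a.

Direction PR = (336, 476, 420). From the y-coordinate of Q, the parameter along the line is τ = (238 − (-544))/476 = 23/14.
Then a = (-256) + 23/14·(336) = 296.

296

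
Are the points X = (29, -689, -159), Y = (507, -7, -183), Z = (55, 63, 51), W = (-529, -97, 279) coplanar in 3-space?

No

The four points are coplanar iff the 3×3 determinant with rows XY, XZ, XW is zero.
Rows: (478, 682, -24), (26, 752, 210), (-558, 592, 438).
Expanding along the first row: (478)(205056) − (682)(128568) + (-24)(435008) = -106800.
Nonzero ⇒ not coplanar.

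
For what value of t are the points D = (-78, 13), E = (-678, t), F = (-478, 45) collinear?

61

Collinearity: (E − D) must be parallel to (F − D) = (-400, 32).
Cross-multiplying the components: (t − 13)·(-400) = (-600)·(32).
Solving gives t = 61.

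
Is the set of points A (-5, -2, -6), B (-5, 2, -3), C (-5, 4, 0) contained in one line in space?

No

AB = (0, 4, 3), AC = (0, 6, 6).
Comparing components 2 and 3: (4)(6) − (3)(6) = 6 ≠ 0, so AB and AC are not parallel and the points are not collinear.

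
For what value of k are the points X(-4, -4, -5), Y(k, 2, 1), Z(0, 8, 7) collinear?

Direction XZ = (4, 12, 12). From the y-coordinate of Y, the parameter along the line is τ = (2 − (-4))/12 = 1/2.
Then k = (-4) + 1/2·(4) = -2.

-2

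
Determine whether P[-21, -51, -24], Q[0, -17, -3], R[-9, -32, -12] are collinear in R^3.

No

PQ = (21, 34, 21), PR = (12, 19, 12).
PQ × PR = (9, 0, -9).
The cross product is nonzero, so the points do not lie on one line.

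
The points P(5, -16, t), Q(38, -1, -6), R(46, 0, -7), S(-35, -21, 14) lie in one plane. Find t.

9

Coplanarity ⇔ det[PQ; PR; PS] = 0.
Expanding, this is linear in t: (87)t + (-783) = 0.
So t = 9.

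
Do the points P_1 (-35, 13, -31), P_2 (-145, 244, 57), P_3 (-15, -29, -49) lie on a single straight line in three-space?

P_1P_2 = (-110, 231, 88), P_1P_3 = (20, -42, -18).
Comparing components 2 and 3: (231)(-18) − (88)(-42) = -462 ≠ 0, so P_1P_2 and P_1P_3 are not parallel and the points are not collinear.

No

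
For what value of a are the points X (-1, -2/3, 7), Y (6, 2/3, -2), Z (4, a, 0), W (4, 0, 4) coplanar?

The points are coplanar iff XY · (XZ × XW) = 0.
Expanding, this is linear in a: (24)a + (-8) = 0.
So a = 1/3.

1/3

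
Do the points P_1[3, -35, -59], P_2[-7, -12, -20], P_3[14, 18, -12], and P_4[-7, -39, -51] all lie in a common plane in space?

The four points are coplanar iff the 3×3 determinant with rows P_1P_2, P_1P_3, P_1P_4 is zero.
Rows: (-10, 23, 39), (11, 53, 47), (-10, -4, 8).
Expanding along the first row: (-10)(612) − (23)(558) + (39)(486) = 0.
Zero determinant ⇒ coplanar.

Yes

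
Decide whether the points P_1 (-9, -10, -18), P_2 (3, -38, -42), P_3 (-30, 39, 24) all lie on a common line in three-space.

P_1P_2 = (12, -28, -24), P_1P_3 = (-21, 49, 42).
Each component of P_1P_3 is -7/4 times the corresponding component of P_1P_2, so P_1P_3 = -7/4·P_1P_2 and the points are collinear.

Yes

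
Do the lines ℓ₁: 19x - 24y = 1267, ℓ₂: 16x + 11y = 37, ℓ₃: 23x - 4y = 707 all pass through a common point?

Yes

The three lines meet at one point iff the augmented coefficient matrix [aᵢ bᵢ cᵢ] has rank < 3, i.e. its determinant vanishes.
Here the determinant is 0.
It vanishes, so the lines are concurrent at (25, -33).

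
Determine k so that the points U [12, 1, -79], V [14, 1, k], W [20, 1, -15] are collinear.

-63

Direction UW = (8, 0, 64). From the x-coordinate of V, the parameter along the line is τ = (14 − 12)/8 = 1/4.
Then k = (-79) + 1/4·(64) = -63.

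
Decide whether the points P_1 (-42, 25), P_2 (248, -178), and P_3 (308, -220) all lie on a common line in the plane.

Yes

P_1P_2 = (290, -203), P_1P_3 = (350, -245).
Checking proportionality: P_1P_3 = 35/29·P_1P_2, so the vectors are parallel and the points are collinear.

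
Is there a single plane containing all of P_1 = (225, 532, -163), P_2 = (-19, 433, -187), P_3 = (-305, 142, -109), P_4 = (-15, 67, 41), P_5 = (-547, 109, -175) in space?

The plane through P_1, P_2, P_3 has normal n = P_1P_2 × P_1P_3 = (-14706, 25896, 42690) and equation n·P = 3509352.
Checking the remaining points: n·P_4 = 3705912, n·P_5 = 3396096.
Since n·P_4 = 3705912 ≠ 3509352, P_4 is off the plane and the points are not all coplanar.

No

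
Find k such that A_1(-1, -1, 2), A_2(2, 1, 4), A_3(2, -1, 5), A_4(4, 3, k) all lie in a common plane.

5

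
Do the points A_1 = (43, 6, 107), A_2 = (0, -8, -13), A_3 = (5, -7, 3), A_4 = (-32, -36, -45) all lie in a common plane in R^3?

A normal to the plane through A_1, A_2, A_3 is n = A_1A_2 × A_1A_3 = (-104, 88, 27).
The plane has equation n·P = -1055. For A_4: n·A_4 = -1055.
Equal, so A_4 lies in the plane and all four are coplanar.

Yes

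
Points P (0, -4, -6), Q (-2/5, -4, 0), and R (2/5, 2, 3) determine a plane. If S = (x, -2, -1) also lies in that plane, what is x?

A normal to the plane is n = PQ × PR = (-36, 6, -12/5).
S lies in the plane iff n · PS = 0.
This gives (-36)x + (0) = 0, so x = 0.

0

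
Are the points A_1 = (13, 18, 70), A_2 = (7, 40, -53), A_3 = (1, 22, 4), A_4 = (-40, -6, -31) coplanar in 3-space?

The four points are coplanar iff the 3×3 determinant with rows A_1A_2, A_1A_3, A_1A_4 is zero.
Rows: (-6, 22, -123), (-12, 4, -66), (-53, -24, -101).
Expanding along the first row: (-6)(-1988) − (22)(-2286) + (-123)(500) = 720.
Nonzero ⇒ not coplanar.

No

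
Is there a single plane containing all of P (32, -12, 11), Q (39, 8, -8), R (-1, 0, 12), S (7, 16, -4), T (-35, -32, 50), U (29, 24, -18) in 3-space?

The plane through P, Q, R has normal n = PQ × PR = (248, 620, 744) and equation n·X = 8680.
Checking the remaining points: n·S = 8680, n·T = 8680, n·U = 8680.
All equal 8680, so all 6 points lie in one plane.

Yes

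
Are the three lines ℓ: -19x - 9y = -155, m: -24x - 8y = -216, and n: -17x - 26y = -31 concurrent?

Yes

The three lines meet at one point iff the augmented coefficient matrix [aᵢ bᵢ cᵢ] has rank < 3, i.e. its determinant vanishes.
Here the determinant is 0.
It vanishes, so the lines are concurrent at (11, -6).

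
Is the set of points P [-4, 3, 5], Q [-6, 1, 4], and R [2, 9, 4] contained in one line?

No

PQ = (-2, -2, -1), PR = (6, 6, -1).
Comparing components 2 and 3: (-2)(-1) − (-1)(6) = 8 ≠ 0, so PQ and PR are not parallel and the points are not collinear.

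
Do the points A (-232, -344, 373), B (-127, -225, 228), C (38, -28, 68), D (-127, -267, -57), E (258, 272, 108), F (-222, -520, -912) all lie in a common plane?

The plane through A, B, C has normal n = AB × AC = (9525, -7125, 1050) and equation n·P = 632850.
Checking the remaining points: n·D = 632850, n·E = 632850, n·F = 632850.
All equal 632850, so all 6 points lie in one plane.

Yes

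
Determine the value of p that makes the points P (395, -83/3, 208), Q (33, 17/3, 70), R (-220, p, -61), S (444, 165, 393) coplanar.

-12

Normal to plane PQS: n = (98264/3, 60208, -214136/3); plane equation n·X = -3574424.
Requiring n·R = -3574424: (60208)p + (-2851928) = -3574424.
So p = -12.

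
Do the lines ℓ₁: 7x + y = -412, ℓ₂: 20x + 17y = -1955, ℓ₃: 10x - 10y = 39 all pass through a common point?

No

Intersecting ℓ₁ and ℓ₂: solving the 2×2 system gives (x, y) = (-51, -55).
Substitute into ℓ₃: (10)(-51) + (-10)(-55) = 40.
But ℓ₃ requires 39 ≠ 40, so the three lines have no common point.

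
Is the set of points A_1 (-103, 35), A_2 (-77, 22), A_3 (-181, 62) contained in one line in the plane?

No

A_1A_2 = (26, -13), A_1A_3 = (-78, 27).
Twice the signed area of △A_1A_2A_3 is (26)(27) − (-13)(-78) = -312.
The area is nonzero, so the three points are not collinear.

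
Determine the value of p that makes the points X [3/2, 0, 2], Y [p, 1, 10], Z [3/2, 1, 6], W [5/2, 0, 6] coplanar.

5/2

Coplanarity ⇔ det[XY; XZ; XW] = 0.
Expanding, this is linear in p: (4)p + (-10) = 0.
So p = 5/2.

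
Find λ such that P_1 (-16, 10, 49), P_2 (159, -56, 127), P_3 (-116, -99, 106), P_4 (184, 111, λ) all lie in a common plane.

16

Normal to plane P_1P_2P_3: n = (4740, -17775, -25675); plane equation n·P = -1511665.
Requiring n·P_4 = -1511665: (-25675)λ + (-1100865) = -1511665.
So λ = 16.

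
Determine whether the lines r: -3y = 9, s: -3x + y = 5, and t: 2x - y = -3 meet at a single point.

No

Intersecting r and s: solving the 2×2 system gives (x, y) = (-8/3, -3).
Substitute into t: (2)(-8/3) + (-1)(-3) = -7/3.
But t requires -3 ≠ -7/3, so the three lines have no common point.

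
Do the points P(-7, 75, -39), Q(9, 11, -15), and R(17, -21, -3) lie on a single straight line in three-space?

PQ = (16, -64, 24), PR = (24, -96, 36).
PQ × PR = (0, 0, 0).
The cross product vanishes, so the three points are collinear.

Yes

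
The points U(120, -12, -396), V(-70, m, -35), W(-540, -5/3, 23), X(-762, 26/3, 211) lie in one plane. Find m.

26

The points are coplanar iff UV · (UW × UX) = 0.
Expanding, this is linear in m: (31062)m + (-807612) = 0.
So m = 26.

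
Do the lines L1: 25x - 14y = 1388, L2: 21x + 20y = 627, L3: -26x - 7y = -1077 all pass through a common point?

No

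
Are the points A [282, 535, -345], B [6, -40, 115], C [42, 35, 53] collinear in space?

No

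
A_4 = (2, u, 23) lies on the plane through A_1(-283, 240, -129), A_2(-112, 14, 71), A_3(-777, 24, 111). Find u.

The plane through A_1, A_2, A_3 has equation −11040x − 139840y − 148580z = -11270460.
Substituting A_4: (-139840)u + (-3439420) = -11270460, so u = 56.

56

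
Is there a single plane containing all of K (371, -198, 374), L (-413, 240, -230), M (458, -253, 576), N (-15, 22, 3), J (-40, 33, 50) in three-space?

No

The plane through K, L, M has normal n = KL × KM = (55256, 105820, 5014) and equation n·P = 1422852.
Checking the remaining points: n·N = 1514242, n·J = 1532520.
Since n·N = 1514242 ≠ 1422852, N is off the plane and the points are not all coplanar.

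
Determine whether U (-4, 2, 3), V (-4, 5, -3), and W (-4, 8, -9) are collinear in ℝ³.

UV = (0, 3, -6), UW = (0, 6, -12).
UV × UW = (0, 0, 0).
The cross product vanishes, so the three points are collinear.

Yes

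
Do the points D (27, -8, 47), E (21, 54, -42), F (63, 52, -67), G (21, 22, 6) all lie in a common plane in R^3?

A normal to the plane through D, E, F is n = DE × DF = (-1728, -3888, -2592).
The plane has equation n·P = -137376. For G: n·G = -137376.
Equal, so G lies in the plane and all four are coplanar.

Yes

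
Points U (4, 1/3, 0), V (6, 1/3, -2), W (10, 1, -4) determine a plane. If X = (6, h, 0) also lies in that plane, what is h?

1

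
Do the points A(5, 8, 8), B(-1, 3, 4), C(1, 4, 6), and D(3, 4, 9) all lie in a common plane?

Yes

A normal to the plane through A, B, C is n = AB × AC = (-6, 4, 4).
The plane has equation n·P = 34. For D: n·D = 34.
Equal, so D lies in the plane and all four are coplanar.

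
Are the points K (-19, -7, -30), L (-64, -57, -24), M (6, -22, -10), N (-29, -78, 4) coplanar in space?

The four points are coplanar iff the 3×3 determinant with rows KL, KM, KN is zero.
Rows: (-45, -50, 6), (25, -15, 20), (-10, -71, 34).
Expanding along the first row: (-45)(910) − (-50)(1050) + (6)(-1925) = 0.
Zero determinant ⇒ coplanar.

Yes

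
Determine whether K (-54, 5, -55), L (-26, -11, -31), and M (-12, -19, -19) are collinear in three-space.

Yes

KL = (28, -16, 24), KM = (42, -24, 36).
KL × KM = (0, 0, 0).
The cross product vanishes, so the three points are collinear.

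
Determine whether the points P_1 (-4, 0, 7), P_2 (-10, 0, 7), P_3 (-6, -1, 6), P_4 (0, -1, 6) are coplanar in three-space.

Yes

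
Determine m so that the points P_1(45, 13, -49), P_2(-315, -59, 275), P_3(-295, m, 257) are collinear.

Direction P_1P_2 = (-360, -72, 324). From the x-coordinate of P_3, the parameter along the line is τ = (-295 − 45)/(-360) = 17/18.
Then m = 13 + 17/18·(-72) = -55.

-55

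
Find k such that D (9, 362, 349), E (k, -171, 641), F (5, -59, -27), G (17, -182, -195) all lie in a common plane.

-170

Coplanarity ⇔ det[DE; DF; DG] = 0.
Expanding, this is linear in k: (24480)k + (4161600) = 0.
So k = -170.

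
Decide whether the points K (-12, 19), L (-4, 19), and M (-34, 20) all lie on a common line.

No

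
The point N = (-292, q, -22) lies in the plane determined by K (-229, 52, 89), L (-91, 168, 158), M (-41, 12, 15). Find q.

A normal to the plane is n = KL × KM = (-5824, 23184, -27328).
N lies in the plane iff n · KN = 0.
This gives (23184)q + (2194752) = 0, so q = -284/3.

-284/3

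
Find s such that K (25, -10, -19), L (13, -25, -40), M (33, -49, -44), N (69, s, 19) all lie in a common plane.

The points are coplanar iff KL · (KM × KN) = 0.
Expanding, this is linear in s: (-468)s + (-1872) = 0.
So s = -4.

-4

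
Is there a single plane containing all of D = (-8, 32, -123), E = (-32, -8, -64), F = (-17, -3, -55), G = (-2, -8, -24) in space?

With D as base: DE = (-24, -40, 59), DF = (-9, -35, 68), DG = (6, -40, 99).
DF × DG = (-745, 1299, 570).
DE · (DF × DG) = -450.
Since -450 ≠ 0, the four points are not coplanar.

No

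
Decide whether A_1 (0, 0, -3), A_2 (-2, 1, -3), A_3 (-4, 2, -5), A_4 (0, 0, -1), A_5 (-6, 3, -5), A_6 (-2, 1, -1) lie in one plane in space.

Yes

The plane through A_1, A_2, A_3 has normal n = A_1A_2 × A_1A_3 = (-2, -4, 0) and equation n·P = 0.
Checking the remaining points: n·A_4 = 0, n·A_5 = 0, n·A_6 = 0.
All equal 0, so all 6 points lie in one plane.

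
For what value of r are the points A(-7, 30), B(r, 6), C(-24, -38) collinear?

-13

Collinearity: (B − A) must be parallel to (C − A) = (-17, -68).
Cross-multiplying the components: (r − (-7))·(-68) = (-24)·(-17).
Solving gives r = -13.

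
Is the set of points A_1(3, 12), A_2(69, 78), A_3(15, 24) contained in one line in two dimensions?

Yes

A_1A_2 = (66, 66), A_1A_3 = (12, 12).
Checking proportionality: A_1A_3 = 2/11·A_1A_2, so the vectors are parallel and the points are collinear.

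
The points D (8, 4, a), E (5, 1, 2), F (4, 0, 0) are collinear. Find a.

Collinearity requires DE × DF = 0; each component is linear in a.
The x-component gives (-1)a + (8) = 0, so a = 8.
The remaining components then also vanish.

8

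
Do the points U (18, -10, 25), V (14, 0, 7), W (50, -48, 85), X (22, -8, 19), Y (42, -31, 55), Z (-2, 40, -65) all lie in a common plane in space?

Yes

The plane through U, V, W has normal n = UV × UW = (-84, -336, -168) and equation n·P = -2352.
Checking the remaining points: n·X = -2352, n·Y = -2352, n·Z = -2352.
All equal -2352, so all 6 points lie in one plane.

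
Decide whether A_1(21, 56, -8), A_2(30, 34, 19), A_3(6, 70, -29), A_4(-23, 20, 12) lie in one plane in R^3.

A normal to the plane through A_1, A_2, A_3 is n = A_1A_2 × A_1A_3 = (84, -216, -204).
The plane has equation n·P = -8700. For A_4: n·A_4 = -8700.
Equal, so A_4 lies in the plane and all four are coplanar.

Yes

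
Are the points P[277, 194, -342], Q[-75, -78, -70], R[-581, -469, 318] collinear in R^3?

No

PQ = (-352, -272, 272), PR = (-858, -663, 660).
PQ × PR = (816, -1056, 0).
The cross product is nonzero, so the points do not lie on one line.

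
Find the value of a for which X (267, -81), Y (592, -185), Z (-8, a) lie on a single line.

7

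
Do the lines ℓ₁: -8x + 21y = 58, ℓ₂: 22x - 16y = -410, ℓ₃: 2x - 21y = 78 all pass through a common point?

No

The three lines meet at one point iff the augmented coefficient matrix [aᵢ bᵢ cᵢ] has rank < 3, i.e. its determinant vanishes.
Here the determinant is 668.
Nonzero, so no common point exists.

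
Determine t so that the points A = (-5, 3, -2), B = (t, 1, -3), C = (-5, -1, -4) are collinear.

-5

Collinearity requires AB × AC = 0; each component is linear in t.
The y-component gives (2)t + (10) = 0, so t = -5.
The remaining components then also vanish.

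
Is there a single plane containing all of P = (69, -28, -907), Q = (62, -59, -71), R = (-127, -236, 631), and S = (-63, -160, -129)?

No

With P as base: PQ = (-7, -31, 836), PR = (-196, -208, 1538), PS = (-132, -132, 778).
PR × PS = (41192, -50528, -1584).
PQ · (PR × PS) = -46200.
Since -46200 ≠ 0, the four points are not coplanar.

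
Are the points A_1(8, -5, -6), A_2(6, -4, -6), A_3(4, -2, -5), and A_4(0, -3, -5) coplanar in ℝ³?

No

The four points are coplanar iff the 3×3 determinant with rows A_1A_2, A_1A_3, A_1A_4 is zero.
Rows: (-2, 1, 0), (-4, 3, 1), (-8, 2, 1).
Expanding along the first row: (-2)(1) − (1)(4) + (0)(16) = -6.
Nonzero ⇒ not coplanar.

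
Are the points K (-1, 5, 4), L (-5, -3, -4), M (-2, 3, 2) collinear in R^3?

Yes

KL = (-4, -8, -8), KM = (-1, -2, -2).
KL × KM = (0, 0, 0).
The cross product vanishes, so the three points are collinear.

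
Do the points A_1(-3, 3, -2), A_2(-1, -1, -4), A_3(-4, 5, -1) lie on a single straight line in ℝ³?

A_1A_2 = (2, -4, -2), A_1A_3 = (-1, 2, 1).
Each component of A_1A_3 is -1/2 times the corresponding component of A_1A_2, so A_1A_3 = -1/2·A_1A_2 and the points are collinear.

Yes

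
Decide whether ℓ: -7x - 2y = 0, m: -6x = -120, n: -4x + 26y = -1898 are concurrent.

Intersecting ℓ and m: solving the 2×2 system gives (x, y) = (20, -70).
Substitute into n: (-4)(20) + (26)(-70) = -1900.
But n requires -1898 ≠ -1900, so the three lines have no common point.

No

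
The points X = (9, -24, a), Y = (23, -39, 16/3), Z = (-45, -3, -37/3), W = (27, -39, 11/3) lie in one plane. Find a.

-8

Coplanarity ⇔ det[XY; XZ; XW] = 0.
Expanding, this is linear in a: (144)a + (1152) = 0.
So a = -8.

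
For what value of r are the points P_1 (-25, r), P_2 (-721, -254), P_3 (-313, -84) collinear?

Collinearity: (P_1 − P_2) must be parallel to (P_3 − P_2) = (408, 170).
Cross-multiplying the components: (r − (-254))·(408) = (696)·(170).
Solving gives r = 36.

36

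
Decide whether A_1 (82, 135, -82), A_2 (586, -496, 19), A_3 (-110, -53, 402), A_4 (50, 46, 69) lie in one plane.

Yes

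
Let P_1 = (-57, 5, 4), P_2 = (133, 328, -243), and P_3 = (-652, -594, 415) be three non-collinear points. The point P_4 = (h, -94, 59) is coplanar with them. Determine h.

-222

A normal to the plane is n = P_1P_2 × P_1P_3 = (-15200, 68875, 78375).
P_4 lies in the plane iff n · P_1P_4 = 0.
This gives (-15200)h + (-3374400) = 0, so h = -222.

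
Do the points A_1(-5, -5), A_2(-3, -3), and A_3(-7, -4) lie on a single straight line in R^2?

No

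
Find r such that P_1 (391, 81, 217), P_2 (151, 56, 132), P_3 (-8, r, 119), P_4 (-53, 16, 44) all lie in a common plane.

Coplanarity ⇔ det[P_1P_2; P_1P_3; P_1P_4] = 0.
Expanding, this is linear in r: (3780)r + (-343980) = 0.
So r = 91.

91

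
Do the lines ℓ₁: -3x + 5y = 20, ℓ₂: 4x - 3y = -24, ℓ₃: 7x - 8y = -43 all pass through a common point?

No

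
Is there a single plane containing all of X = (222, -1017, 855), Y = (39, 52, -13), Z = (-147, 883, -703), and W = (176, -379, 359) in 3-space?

Yes

With X as base: XY = (-183, 1069, -868), XZ = (-369, 1900, -1558), XW = (-46, 638, -496).
XZ × XW = (51604, -111356, -148022).
XY · (XZ × XW) = 0.
The scalar triple product vanishes, so the four points are coplanar.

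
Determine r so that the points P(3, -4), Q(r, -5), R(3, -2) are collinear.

3

Collinearity: (Q − P) must be parallel to (R − P) = (0, 2).
Cross-multiplying the components: (r − 3)·(2) = (-1)·(0).
Solving gives r = 3.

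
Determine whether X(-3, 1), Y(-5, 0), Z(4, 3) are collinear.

XY = (-2, -1), XZ = (7, 2).
If collinear, XZ would be a scalar multiple of XY. But (-2)·(2) ≠ (-1)·(7) (difference 3), so they are not parallel; the points are not collinear.

No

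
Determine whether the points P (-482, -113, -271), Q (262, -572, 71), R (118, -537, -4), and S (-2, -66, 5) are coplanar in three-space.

No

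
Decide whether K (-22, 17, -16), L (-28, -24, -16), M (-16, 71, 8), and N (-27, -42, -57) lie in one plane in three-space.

With K as base: KL = (-6, -41, 0), KM = (6, 54, 24), KN = (-5, -59, -41).
KM × KN = (-798, 126, -84).
KL · (KM × KN) = -378.
Since -378 ≠ 0, the four points are not coplanar.

No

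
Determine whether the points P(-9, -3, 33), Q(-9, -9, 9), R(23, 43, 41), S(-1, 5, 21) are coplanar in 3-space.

With P as base: PQ = (0, -6, -24), PR = (32, 46, 8), PS = (8, 8, -12).
PR × PS = (-616, 448, -112).
PQ · (PR × PS) = 0.
The scalar triple product vanishes, so the four points are coplanar.

Yes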